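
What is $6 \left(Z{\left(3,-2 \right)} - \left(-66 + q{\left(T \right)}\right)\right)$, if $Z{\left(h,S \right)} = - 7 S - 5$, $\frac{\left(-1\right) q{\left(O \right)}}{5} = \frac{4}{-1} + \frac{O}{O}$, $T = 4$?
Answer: $360$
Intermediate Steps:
$q{\left(O \right)} = 15$ ($q{\left(O \right)} = - 5 \left(\frac{4}{-1} + \frac{O}{O}\right) = - 5 \left(4 \left(-1\right) + 1\right) = - 5 \left(-4 + 1\right) = \left(-5\right) \left(-3\right) = 15$)
$Z{\left(h,S \right)} = -5 - 7 S$
$6 \left(Z{\left(3,-2 \right)} - \left(-66 + q{\left(T \right)}\right)\right) = 6 \left(\left(-5 - -14\right) + \left(66 - 15\right)\right) = 6 \left(\left(-5 + 14\right) + \left(66 - 15\right)\right) = 6 \left(9 + 51\right) = 6 \cdot 60 = 360$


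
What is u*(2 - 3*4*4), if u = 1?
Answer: -46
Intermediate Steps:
u*(2 - 3*4*4) = 1*(2 - 3*4*4) = 1*(2 - 12*4) = 1*(2 - 48) = 1*(-46) = -46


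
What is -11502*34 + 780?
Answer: -390288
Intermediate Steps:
-11502*34 + 780 = -1278*306 + 780 = -391068 + 780 = -390288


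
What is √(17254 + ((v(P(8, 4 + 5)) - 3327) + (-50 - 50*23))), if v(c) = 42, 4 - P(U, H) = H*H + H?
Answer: 113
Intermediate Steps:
P(U, H) = 4 - H - H² (P(U, H) = 4 - (H*H + H) = 4 - (H² + H) = 4 - (H + H²) = 4 + (-H - H²) = 4 - H - H²)
√(17254 + ((v(P(8, 4 + 5)) - 3327) + (-50 - 50*23))) = √(17254 + ((42 - 3327) + (-50 - 50*23))) = √(17254 + (-3285 + (-50 - 1150))) = √(17254 + (-3285 - 1200)) = √(17254 - 4485) = √12769 = 113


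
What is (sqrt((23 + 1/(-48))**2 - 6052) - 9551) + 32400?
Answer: 22849 + I*sqrt(12727199)/48 ≈ 22849.0 + 74.323*I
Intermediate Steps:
(sqrt((23 + 1/(-48))**2 - 6052) - 9551) + 32400 = (sqrt((23 - 1/48)**2 - 6052) - 9551) + 32400 = (sqrt((1103/48)**2 - 6052) - 9551) + 32400 = (sqrt(1216609/2304 - 6052) - 9551) + 32400 = (sqrt(-12727199/2304) - 9551) + 32400 = (I*sqrt(12727199)/48 - 9551) + 32400 = (-9551 + I*sqrt(12727199)/48) + 32400 = 22849 + I*sqrt(12727199)/48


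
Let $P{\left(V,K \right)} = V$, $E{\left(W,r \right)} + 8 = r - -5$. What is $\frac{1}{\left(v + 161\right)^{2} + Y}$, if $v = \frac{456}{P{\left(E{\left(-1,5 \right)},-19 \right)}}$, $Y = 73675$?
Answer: $\frac{1}{224996} \approx 4.4445 \cdot 10^{-6}$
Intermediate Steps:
$E{\left(W,r \right)} = -3 + r$ ($E{\left(W,r \right)} = -8 + \left(r - -5\right) = -8 + \left(r + 5\right) = -8 + \left(5 + r\right) = -3 + r$)
$v = 228$ ($v = \frac{456}{-3 + 5} = \frac{456}{2} = 456 \cdot \frac{1}{2} = 228$)
$\frac{1}{\left(v + 161\right)^{2} + Y} = \frac{1}{\left(228 + 161\right)^{2} + 73675} = \frac{1}{389^{2} + 73675} = \frac{1}{151321 + 73675} = \frac{1}{224996}$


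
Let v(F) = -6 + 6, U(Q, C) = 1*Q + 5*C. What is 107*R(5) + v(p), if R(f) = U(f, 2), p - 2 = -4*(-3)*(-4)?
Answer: 1605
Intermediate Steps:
p = -46 (p = 2 - 4*(-3)*(-4) = 2 + 12*(-4) = 2 - 48 = -46)
U(Q, C) = Q + 5*C
R(f) = 10 + f (R(f) = f + 5*2 = f + 10 = 10 + f)
v(F) = 0
107*R(5) + v(p) = 107*(10 + 5) + 0 = 107*15 + 0 = 1605 + 0 = 1605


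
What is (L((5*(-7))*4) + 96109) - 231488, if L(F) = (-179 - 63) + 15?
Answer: -135606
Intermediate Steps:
L(F) = -227 (L(F) = -242 + 15 = -227)
(L((5*(-7))*4) + 96109) - 231488 = (-227 + 96109) - 231488 = 95882 - 231488 = -135606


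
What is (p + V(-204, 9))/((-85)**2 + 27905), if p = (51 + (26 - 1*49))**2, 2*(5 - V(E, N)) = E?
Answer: 297/11710 ≈ 0.025363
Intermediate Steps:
V(E, N) = 5 - E/2
p = 784 (p = (51 + (26 - 49))**2 = (51 - 23)**2 = 28**2 = 784)
(p + V(-204, 9))/((-85)**2 + 27905) = (784 + (5 - 1/2*(-204)))/((-85)**2 + 27905) = (784 + (5 + 102))/(7225 + 27905) = (784 + 107)/35130 = 891*(1/35130) = 297/11710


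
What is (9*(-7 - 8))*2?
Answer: -270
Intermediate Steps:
(9*(-7 - 8))*2 = (9*(-15))*2 = -135*2 = -270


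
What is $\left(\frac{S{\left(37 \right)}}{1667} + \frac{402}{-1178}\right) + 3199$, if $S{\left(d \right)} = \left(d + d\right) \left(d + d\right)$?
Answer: $\frac{3143870034}{981863} \approx 3201.9$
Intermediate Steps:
$S{\left(d \right)} = 4 d^{2}$ ($S{\left(d \right)} = 2 d 2 d = 4 d^{2}$)
$\left(\frac{S{\left(37 \right)}}{1667} + \frac{402}{-1178}\right) + 3199 = \left(\frac{4 \cdot 37^{2}}{1667} + \frac{402}{-1178}\right) + 3199 = \left(4 \cdot 1369 \cdot \frac{1}{1667} + 402 \left(- \frac{1}{1178}\right)\right) + 3199 = \left(5476 \cdot \frac{1}{1667} - \frac{201}{589}\right) + 3199 = \left(\frac{5476}{1667} - \frac{201}{589}\right) + 3199 = \frac{2890297}{981863} + 3199 = \frac{3143870034}{981863}$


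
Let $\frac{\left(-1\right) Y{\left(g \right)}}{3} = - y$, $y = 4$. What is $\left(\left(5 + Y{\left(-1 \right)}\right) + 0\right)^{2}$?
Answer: $289$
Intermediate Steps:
$Y{\left(g \right)} = 12$ ($Y{\left(g \right)} = - 3 \left(\left(-1\right) 4\right) = \left(-3\right) \left(-4\right) = 12$)
$\left(\left(5 + Y{\left(-1 \right)}\right) + 0\right)^{2} = \left(\left(5 + 12\right) + 0\right)^{2} = \left(17 + 0\right)^{2} = 17^{2} = 289$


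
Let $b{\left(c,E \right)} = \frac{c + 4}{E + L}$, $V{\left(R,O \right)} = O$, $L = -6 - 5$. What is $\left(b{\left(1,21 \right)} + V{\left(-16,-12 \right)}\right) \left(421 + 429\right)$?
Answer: $-9775$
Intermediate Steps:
$L = -11$ ($L = -6 - 5 = -11$)
$b{\left(c,E \right)} = \frac{4 + c}{-11 + E}$ ($b{\left(c,E \right)} = \frac{c + 4}{E - 11} = \frac{4 + c}{-11 + E}$)
$\left(b{\left(1,21 \right)} + V{\left(-16,-12 \right)}\right) \left(421 + 429\right) = \left(\frac{4 + 1}{-11 + 21} - 12\right) \left(421 + 429\right) = \left(\frac{1}{10} \cdot 5 - 12\right) 850 = \left(\frac{1}{2} - 12\right) 850 = \left(- \frac{23}{2}\right) 850 = -9775$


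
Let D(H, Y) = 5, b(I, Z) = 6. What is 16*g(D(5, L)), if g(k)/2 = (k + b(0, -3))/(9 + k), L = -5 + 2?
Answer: 176/7 ≈ 25.143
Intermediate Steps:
L = -3
g(k) = 2*(6 + k)/(9 + k) (g(k) = 2*((k + 6)/(9 + k)) = 2*((6 + k)/(9 + k)) = 2*(6 + k)/(9 + k))
16*g(D(5, L)) = 16*(2*(6 + 5)/(9 + 5)) = 16*(2*11/14) = 16*(2*(1/14)*11) = 16*(11/7) = 176/7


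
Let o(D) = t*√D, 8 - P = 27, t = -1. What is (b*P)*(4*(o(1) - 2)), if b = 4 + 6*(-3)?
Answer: -3192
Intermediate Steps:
P = -19 (P = 8 - 1*27 = 8 - 27 = -19)
b = -14 (b = 4 - 18 = -14)
o(D) = -√D
(b*P)*(4*(o(1) - 2)) = (-14*(-19))*(4*(-√1 - 2)) = 266*(4*(-1*1 - 2)) = 266*(4*(-1 - 2)) = 266*(4*(-3)) = 266*(-12) = -3192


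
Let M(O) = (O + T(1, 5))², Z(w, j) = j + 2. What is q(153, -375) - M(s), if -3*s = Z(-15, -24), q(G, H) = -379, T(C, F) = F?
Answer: -4780/9 ≈ -531.11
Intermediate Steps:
Z(w, j) = 2 + j
s = 22/3 (s = -(2 - 24)/3 = -⅓*(-22) = 22/3 ≈ 7.3333)
M(O) = (5 + O)² (M(O) = (O + 5)² = (5 + O)²)
q(153, -375) - M(s) = -379 - (5 + 22/3)² = -379 - (37/3)² = -379 - 1*1369/9 = -379 - 1369/9 = -4780/9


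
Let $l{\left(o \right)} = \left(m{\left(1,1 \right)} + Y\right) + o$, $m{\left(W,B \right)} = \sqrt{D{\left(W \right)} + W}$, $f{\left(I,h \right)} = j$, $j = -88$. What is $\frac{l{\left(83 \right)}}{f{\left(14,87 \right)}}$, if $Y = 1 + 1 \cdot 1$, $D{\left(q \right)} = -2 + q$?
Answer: $- \frac{85}{88} \approx -0.96591$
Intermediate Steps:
$f{\left(I,h \right)} = -88$
$Y = 2$ ($Y = 1 + 1 = 2$)
$m{\left(W,B \right)} = \sqrt{-2 + 2 W}$ ($m{\left(W,B \right)} = \sqrt{\left(-2 + W\right) + W} = \sqrt{-2 + 2 W}$)
$l{\left(o \right)} = 2 + o$ ($l{\left(o \right)} = \left(\sqrt{-2 + 2 \cdot 1} + 2\right) + o = \left(\sqrt{-2 + 2} + 2\right) + o = \left(\sqrt{0} + 2\right) + o = \left(0 + 2\right) + o = 2 + o$)
$\frac{l{\left(83 \right)}}{f{\left(14,87 \right)}} = \frac{2 + 83}{-88} = 85 \left(- \frac{1}{88}\right) = - \frac{85}{88}$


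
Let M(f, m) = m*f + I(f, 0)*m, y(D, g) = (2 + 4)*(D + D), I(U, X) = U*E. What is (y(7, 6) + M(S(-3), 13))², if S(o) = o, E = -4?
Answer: 40401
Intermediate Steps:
I(U, X) = -4*U (I(U, X) = U*(-4) = -4*U)
y(D, g) = 12*D (y(D, g) = 6*(2*D) = 12*D)
M(f, m) = -3*f*m (M(f, m) = m*f + (-4*f)*m = f*m - 4*f*m = -3*f*m)
(y(7, 6) + M(S(-3), 13))² = (12*7 - 3*(-3)*13)² = (84 + 117)² = 201² = 40401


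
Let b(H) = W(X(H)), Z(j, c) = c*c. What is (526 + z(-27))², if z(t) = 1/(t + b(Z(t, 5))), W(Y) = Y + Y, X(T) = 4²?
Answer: 6922161/25 ≈ 2.7689e+5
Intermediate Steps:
X(T) = 16
Z(j, c) = c²
W(Y) = 2*Y
b(H) = 32 (b(H) = 2*16 = 32)
z(t) = 1/(32 + t) (z(t) = 1/(t + 32) = 1/(32 + t))
(526 + z(-27))² = (526 + 1/(32 - 27))² = (526 + 1/5)² = (526 + ⅕)² = (2631/5)² = 6922161/25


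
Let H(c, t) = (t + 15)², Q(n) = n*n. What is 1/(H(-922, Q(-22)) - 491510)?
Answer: -1/242509 ≈ -4.1236e-6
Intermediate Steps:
Q(n) = n²
H(c, t) = (15 + t)²
1/(H(-922, Q(-22)) - 491510) = 1/((15 + (-22)²)² - 491510) = 1/((15 + 484)² - 491510) = 1/(499² - 491510) = 1/(249001 - 491510) = 1/(-242509) = -1/242509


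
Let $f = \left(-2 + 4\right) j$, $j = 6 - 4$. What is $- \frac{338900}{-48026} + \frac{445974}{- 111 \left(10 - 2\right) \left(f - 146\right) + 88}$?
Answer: $\frac{16045526231}{1515028196} \approx 10.591$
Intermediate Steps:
$j = 2$
$f = 4$ ($f = \left(-2 + 4\right) 2 = 2 \cdot 2 = 4$)
$- \frac{338900}{-48026} + \frac{445974}{- 111 \left(10 - 2\right) \left(f - 146\right) + 88} = - \frac{338900}{-48026} + \frac{445974}{- 111 \left(10 - 2\right) \left(4 - 146\right) + 88} = \left(-338900\right) \left(- \frac{1}{48026}\right) + \frac{445974}{- 111 \cdot 8 \left(-142\right) + 88} = \frac{169450}{24013} + \frac{445974}{\left(-111\right) \left(-1136\right) + 88} = \frac{169450}{24013} + \frac{445974}{126096 + 88} = \frac{169450}{24013} + \frac{445974}{126184} = \frac{169450}{24013} + 445974 \cdot \frac{1}{126184} = \frac{169450}{24013} + \frac{222987}{63092} = \frac{16045526231}{1515028196}$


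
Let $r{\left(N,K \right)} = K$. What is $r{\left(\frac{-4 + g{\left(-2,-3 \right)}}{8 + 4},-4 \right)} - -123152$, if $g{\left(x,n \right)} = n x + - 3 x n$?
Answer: $123148$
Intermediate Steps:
$g{\left(x,n \right)} = - 2 n x$ ($g{\left(x,n \right)} = n x - 3 n x = - 2 n x$)
$r{\left(\frac{-4 + g{\left(-2,-3 \right)}}{8 + 4},-4 \right)} - -123152 = -4 - -123152 = -4 + 123152 = 123148$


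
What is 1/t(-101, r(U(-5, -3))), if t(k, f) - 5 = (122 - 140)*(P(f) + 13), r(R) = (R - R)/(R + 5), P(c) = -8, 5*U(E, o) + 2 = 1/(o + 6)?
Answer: -1/85 ≈ -0.011765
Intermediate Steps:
U(E, o) = -2/5 + 1/(5*(6 + o)) (U(E, o) = -2/5 + 1/(5*(o + 6)) = -2/5 + 1/(5*(6 + o)))
r(R) = 0 (r(R) = 0/(5 + R) = 0)
t(k, f) = -85 (t(k, f) = 5 + (122 - 140)*(-8 + 13) = 5 - 18*5 = 5 - 90 = -85)
1/t(-101, r(U(-5, -3))) = 1/(-85) = -1/85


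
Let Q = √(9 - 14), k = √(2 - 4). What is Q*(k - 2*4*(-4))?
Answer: -√10 + 32*I*√5 ≈ -3.1623 + 71.554*I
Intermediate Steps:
k = I*√2 (k = √(-2) = I*√2 ≈ 1.4142*I)
Q = I*√5 (Q = √(-5) = I*√5 ≈ 2.2361*I)
Q*(k - 2*4*(-4)) = (I*√5)*(I*√2 - 2*4*(-4)) = (I*√5)*(I*√2 - 8*(-4)) = (I*√5)*(I*√2 + 32) = (I*√5)*(32 + I*√2) = I*√5*(32 + I*√2)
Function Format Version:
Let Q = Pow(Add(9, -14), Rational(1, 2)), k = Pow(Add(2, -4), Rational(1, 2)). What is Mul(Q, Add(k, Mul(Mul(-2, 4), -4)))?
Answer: Add(Mul(-1, Pow(10, Rational(1, 2))), Mul(32, I, Pow(5, Rational(1, 2)))) ≈ Add(-3.1623, Mul(71.554, I))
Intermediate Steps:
k = Mul(I, Pow(2, Rational(1, 2))) (k = Pow(-2, Rational(1, 2)) = Mul(I, Pow(2, Rational(1, 2))) ≈ Mul(1.4142, I))
Q = Mul(I, Pow(5, Rational(1, 2))) (Q = Pow(-5, Rational(1, 2)) = Mul(I, Pow(5, Rational(1, 2))) ≈ Mul(2.2361, I))
Mul(Q, Add(k, Mul(Mul(-2, 4), -4))) = Mul(Mul(I, Pow(5, Rational(1, 2))), Add(Mul(I, Pow(2, Rational(1, 2))), Mul(Mul(-2, 4), -4))) = Mul(Mul(I, Pow(5, Rational(1, 2))), Add(Mul(I, Pow(2, Rational(1, 2))), Mul(-8, -4))) = Mul(Mul(I, Pow(5, Rational(1, 2))), Add(Mul(I, Pow(2, Rational(1, 2))), 32)) = Mul(Mul(I, Pow(5, Rational(1, 2))), Add(32, Mul(I, Pow(2, Rational(1, 2))))) = Mul(I, Pow(5, Rational(1, 2)), Add(32, Mul(I, Pow(2, Rational(1, 2)))))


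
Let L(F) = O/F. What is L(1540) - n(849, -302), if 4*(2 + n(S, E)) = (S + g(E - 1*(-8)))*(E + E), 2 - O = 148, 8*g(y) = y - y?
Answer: 98714697/770 ≈ 1.2820e+5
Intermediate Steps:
g(y) = 0 (g(y) = (y - y)/8 = (⅛)*0 = 0)
O = -146 (O = 2 - 1*148 = 2 - 148 = -146)
n(S, E) = -2 + E*S/2 (n(S, E) = -2 + ((S + 0)*(E + E))/4 = -2 + (S*(2*E))/4 = -2 + (2*E*S)/4 = -2 + E*S/2)
L(F) = -146/F
L(1540) - n(849, -302) = -146/1540 - (-2 + (½)*(-302)*849) = -146*1/1540 - (-2 - 128199) = -73/770 - 1*(-128201) = -73/770 + 128201 = 98714697/770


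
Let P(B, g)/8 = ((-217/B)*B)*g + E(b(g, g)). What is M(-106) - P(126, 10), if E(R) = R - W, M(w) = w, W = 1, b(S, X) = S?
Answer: 17182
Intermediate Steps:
E(R) = -1 + R (E(R) = R - 1*1 = R - 1 = -1 + R)
P(B, g) = -8 - 1728*g (P(B, g) = 8*(((-217/B)*B)*g + (-1 + g)) = 8*(-217*g + (-1 + g)) = 8*(-1 - 216*g) = -8 - 1728*g)
M(-106) - P(126, 10) = -106 - (-8 - 1728*10) = -106 - (-8 - 17280) = -106 - 1*(-17288) = -106 + 17288 = 17182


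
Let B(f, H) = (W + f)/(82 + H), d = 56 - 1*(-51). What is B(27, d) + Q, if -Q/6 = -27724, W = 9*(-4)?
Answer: 3493223/21 ≈ 1.6634e+5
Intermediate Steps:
W = -36
Q = 166344 (Q = -6*(-27724) = 166344)
d = 107 (d = 56 + 51 = 107)
B(f, H) = (-36 + f)/(82 + H)
B(27, d) + Q = (-36 + 27)/(82 + 107) + 166344 = -9/189 + 166344 = (1/189)*(-9) + 166344 = -1/21 + 166344 = 3493223/21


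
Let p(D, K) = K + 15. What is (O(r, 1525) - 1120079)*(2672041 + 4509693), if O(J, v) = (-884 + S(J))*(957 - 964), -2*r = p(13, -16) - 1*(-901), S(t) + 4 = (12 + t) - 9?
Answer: -7976996132756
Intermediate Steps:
p(D, K) = 15 + K
S(t) = -1 + t (S(t) = -4 + ((12 + t) - 9) = -4 + (3 + t) = -1 + t)
r = -450 (r = -((15 - 16) - 1*(-901))/2 = -(-1 + 901)/2 = -½*900 = -450)
O(J, v) = 6195 - 7*J (O(J, v) = (-884 + (-1 + J))*(957 - 964) = (-885 + J)*(-7) = 6195 - 7*J)
(O(r, 1525) - 1120079)*(2672041 + 4509693) = ((6195 - 7*(-450)) - 1120079)*(2672041 + 4509693) = ((6195 + 3150) - 1120079)*7181734 = (9345 - 1120079)*7181734 = -1110734*7181734 = -7976996132756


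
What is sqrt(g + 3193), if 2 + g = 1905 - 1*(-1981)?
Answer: sqrt(7077) ≈ 84.125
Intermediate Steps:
g = 3884 (g = -2 + (1905 - 1*(-1981)) = -2 + (1905 + 1981) = -2 + 3886 = 3884)
sqrt(g + 3193) = sqrt(3884 + 3193) = sqrt(7077)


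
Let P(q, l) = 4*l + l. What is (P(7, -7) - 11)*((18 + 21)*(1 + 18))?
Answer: -34086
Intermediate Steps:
P(q, l) = 5*l
(P(7, -7) - 11)*((18 + 21)*(1 + 18)) = (5*(-7) - 11)*((18 + 21)*(1 + 18)) = (-35 - 11)*(39*19) = -46*741 = -34086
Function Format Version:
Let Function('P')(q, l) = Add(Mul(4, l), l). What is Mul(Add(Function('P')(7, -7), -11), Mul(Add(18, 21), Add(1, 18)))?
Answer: -34086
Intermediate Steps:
Function('P')(q, l) = Mul(5, l)
Mul(Add(Function('P')(7, -7), -11), Mul(Add(18, 21), Add(1, 18))) = Mul(Add(Mul(5, -7), -11), Mul(Add(18, 21), Add(1, 18))) = Mul(Add(-35, -11), Mul(39, 19)) = Mul(-46, 741) = -34086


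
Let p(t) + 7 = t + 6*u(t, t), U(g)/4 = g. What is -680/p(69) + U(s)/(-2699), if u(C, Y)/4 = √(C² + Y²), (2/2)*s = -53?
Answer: 318931344/3698188693 - 281520*√2/1370207 ≈ -0.20432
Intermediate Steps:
s = -53
U(g) = 4*g
u(C, Y) = 4*√(C² + Y²)
p(t) = -7 + t + 24*√2*√(t²) (p(t) = -7 + (t + 6*(4*√(t² + t²))) = -7 + (t + 6*(4*√(2*t²))) = -7 + (t + 6*(4*(√2*√(t²)))) = -7 + (t + 6*(4*√2*√(t²))) = -7 + (t + 24*√2*√(t²)) = -7 + t + 24*√2*√(t²))
-680/p(69) + U(s)/(-2699) = -680/(-7 + 69 + 24*√2*√(69²)) + (4*(-53))/(-2699) = -680/(-7 + 69 + 24*√2*√4761) - 212*(-1/2699) = -680/(-7 + 69 + 24*√2*69) + 212/2699 = -680/(-7 + 69 + 1656*√2) + 212/2699 = -680/(62 + 1656*√2) + 212/2699 = 212/2699 - 680/(62 + 1656*√2)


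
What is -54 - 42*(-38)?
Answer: 1542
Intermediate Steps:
-54 - 42*(-38) = -54 + 1596 = 1542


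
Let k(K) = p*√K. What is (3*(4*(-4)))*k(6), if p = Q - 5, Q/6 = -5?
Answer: 1680*√6 ≈ 4115.1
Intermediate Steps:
Q = -30 (Q = 6*(-5) = -30)
p = -35 (p = -30 - 5 = -35)
k(K) = -35*√K
(3*(4*(-4)))*k(6) = (3*(4*(-4)))*(-35*√6) = (3*(-16))*(-35*√6) = -(-1680)*√6 = 1680*√6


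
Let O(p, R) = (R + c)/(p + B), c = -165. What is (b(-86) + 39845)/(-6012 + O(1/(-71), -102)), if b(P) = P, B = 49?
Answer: -46093934/6976231 ≈ -6.6073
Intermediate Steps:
O(p, R) = (-165 + R)/(49 + p) (O(p, R) = (R - 165)/(p + 49) = (-165 + R)/(49 + p))
(b(-86) + 39845)/(-6012 + O(1/(-71), -102)) = (-86 + 39845)/(-6012 + (-165 - 102)/(49 + 1/(-71))) = 39759/(-6012 - 267/(49 - 1/71)) = 39759/(-6012 - 267/(3478/71)) = 39759/(-6012 + (71/3478)*(-267)) = 39759/(-6012 - 18957/3478) = 39759/(-20928693/3478) = 39759*(-3478/20928693) = -46093934/6976231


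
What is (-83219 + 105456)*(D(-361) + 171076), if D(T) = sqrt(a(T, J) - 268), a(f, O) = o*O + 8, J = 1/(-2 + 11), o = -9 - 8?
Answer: 3804217012 + 22237*I*sqrt(2357)/3 ≈ 3.8042e+9 + 3.5986e+5*I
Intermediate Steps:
o = -17
J = 1/9 ≈ 0.11111
a(f, O) = 8 - 17*O (a(f, O) = -17*O + 8 = 8 - 17*O)
D(T) = I*sqrt(2357)/3 (D(T) = sqrt((8 - 17*1/9) - 268) = sqrt((8 - 17/9) - 268) = sqrt(55/9 - 268) = sqrt(-2357/9) = I*sqrt(2357)/3)
(-83219 + 105456)*(D(-361) + 171076) = (-83219 + 105456)*(I*sqrt(2357)/3 + 171076) = 22237*(171076 + I*sqrt(2357)/3) = 3804217012 + 22237*I*sqrt(2357)/3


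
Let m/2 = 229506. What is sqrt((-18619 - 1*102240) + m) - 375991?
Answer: -375991 + sqrt(338153) ≈ -3.7541e+5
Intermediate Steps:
m = 459012 (m = 2*229506 = 459012)
sqrt((-18619 - 1*102240) + m) - 375991 = sqrt((-18619 - 1*102240) + 459012) - 375991 = sqrt((-18619 - 102240) + 459012) - 375991 = sqrt(-120859 + 459012) - 375991 = sqrt(338153) - 375991 = -375991 + sqrt(338153)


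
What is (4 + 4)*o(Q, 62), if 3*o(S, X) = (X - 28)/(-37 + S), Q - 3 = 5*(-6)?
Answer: -17/12 ≈ -1.4167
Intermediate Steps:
Q = -27 (Q = 3 + 5*(-6) = 3 - 30 = -27)
o(S, X) = (-28 + X)/(3*(-37 + S)) (o(S, X) = ((X - 28)/(-37 + S))/3 = ((-28 + X)/(-37 + S))/3 = (-28 + X)/(3*(-37 + S)))
(4 + 4)*o(Q, 62) = (4 + 4)*((-28 + 62)/(3*(-37 - 27))) = 8*((1/3)*34/(-64)) = 8*((1/3)*(-1/64)*34) = 8*(-17/96) = -17/12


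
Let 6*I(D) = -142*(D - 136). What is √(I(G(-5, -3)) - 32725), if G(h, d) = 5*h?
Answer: 2*I*√65058/3 ≈ 170.04*I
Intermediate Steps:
I(D) = 9656/3 - 71*D/3 (I(D) = (-142*(D - 136))/6 = (-142*(-136 + D))/6 = (19312 - 142*D)/6 = 9656/3 - 71*D/3)
√(I(G(-5, -3)) - 32725) = √((9656/3 - 355*(-5)/3) - 32725) = √((9656/3 - 71/3*(-25)) - 32725) = √((9656/3 + 1775/3) - 32725) = √(11431/3 - 32725) = √(-86744/3) = 2*I*√65058/3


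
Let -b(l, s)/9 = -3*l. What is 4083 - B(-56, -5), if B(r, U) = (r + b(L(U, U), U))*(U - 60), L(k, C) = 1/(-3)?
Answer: -142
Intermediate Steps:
L(k, C) = -⅓
b(l, s) = 27*l (b(l, s) = -(-27)*l = 27*l)
B(r, U) = (-60 + U)*(-9 + r) (B(r, U) = (r + 27*(-⅓))*(U - 60) = (r - 9)*(-60 + U) = (-9 + r)*(-60 + U) = (-60 + U)*(-9 + r))
4083 - B(-56, -5) = 4083 - (540 - 60*(-56) - 9*(-5) - 5*(-56)) = 4083 - (540 + 3360 + 45 + 280) = 4083 - 1*4225 = 4083 - 4225 = -142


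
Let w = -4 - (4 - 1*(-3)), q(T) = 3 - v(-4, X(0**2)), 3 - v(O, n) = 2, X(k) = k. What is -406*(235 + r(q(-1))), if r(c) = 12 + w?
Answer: -95816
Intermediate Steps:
v(O, n) = 1 (v(O, n) = 3 - 1*2 = 3 - 2 = 1)
q(T) = 2 (q(T) = 3 - 1*1 = 3 - 1 = 2)
w = -11 (w = -4 - (4 + 3) = -4 - 1*7 = -4 - 7 = -11)
r(c) = 1 (r(c) = 12 - 11 = 1)
-406*(235 + r(q(-1))) = -406*(235 + 1) = -406*236 = -95816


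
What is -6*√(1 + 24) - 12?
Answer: -42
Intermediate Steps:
-6*√(1 + 24) - 12 = -6*√25 - 12 = -6*5 - 12 = -30 - 12 = -42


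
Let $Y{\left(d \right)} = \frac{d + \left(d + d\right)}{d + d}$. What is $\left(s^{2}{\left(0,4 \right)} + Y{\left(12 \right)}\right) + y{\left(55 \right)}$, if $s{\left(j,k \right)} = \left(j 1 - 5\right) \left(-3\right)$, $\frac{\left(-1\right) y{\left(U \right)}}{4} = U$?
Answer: $\frac{13}{2} \approx 6.5$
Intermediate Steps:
$y{\left(U \right)} = - 4 U$
$s{\left(j,k \right)} = 15 - 3 j$ ($s{\left(j,k \right)} = \left(j - 5\right) \left(-3\right) = \left(-5 + j\right) \left(-3\right) = 15 - 3 j$)
$Y{\left(d \right)} = \frac{3}{2}$ ($Y{\left(d \right)} = \frac{d + 2 d}{2 d} = 3 d \frac{1}{2 d} = \frac{3}{2}$)
$\left(s^{2}{\left(0,4 \right)} + Y{\left(12 \right)}\right) + y{\left(55 \right)} = \left(\left(15 - 0\right)^{2} + \frac{3}{2}\right) - 220 = \left(\left(15 + 0\right)^{2} + \frac{3}{2}\right) - 220 = \left(15^{2} + \frac{3}{2}\right) - 220 = \left(225 + \frac{3}{2}\right) - 220 = \frac{453}{2} - 220 = \frac{13}{2}$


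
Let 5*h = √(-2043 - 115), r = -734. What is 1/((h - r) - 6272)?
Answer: -5325/29489933 - 5*I*√2158/766738258 ≈ -0.00018057 - 3.0293e-7*I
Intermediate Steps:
h = I*√2158/5 (h = √(-2043 - 115)/5 = √(-2158)/5 = (I*√2158)/5 = I*√2158/5 ≈ 9.2909*I)
1/((h - r) - 6272) = 1/((I*√2158/5 - 1*(-734)) - 6272) = 1/((I*√2158/5 + 734) - 6272) = 1/((734 + I*√2158/5) - 6272) = 1/(-5538 + I*√2158/5)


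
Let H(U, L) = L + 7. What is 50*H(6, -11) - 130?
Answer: -330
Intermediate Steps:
H(U, L) = 7 + L
50*H(6, -11) - 130 = 50*(7 - 11) - 130 = 50*(-4) - 130 = -200 - 130 = -330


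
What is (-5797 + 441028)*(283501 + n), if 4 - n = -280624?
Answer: 245526428799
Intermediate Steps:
n = 280628 (n = 4 - 1*(-280624) = 4 + 280624 = 280628)
(-5797 + 441028)*(283501 + n) = (-5797 + 441028)*(283501 + 280628) = 435231*564129 = 245526428799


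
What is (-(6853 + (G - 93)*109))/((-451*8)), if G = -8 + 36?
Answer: -29/451 ≈ -0.064301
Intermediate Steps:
G = 28
(-(6853 + (G - 93)*109))/((-451*8)) = (-(6853 + (28 - 93)*109))/((-451*8)) = -(6853 - 65*109)/(-3608) = -(6853 - 7085)*(-1/3608) = -1*(-232)*(-1/3608) = 232*(-1/3608) = -29/451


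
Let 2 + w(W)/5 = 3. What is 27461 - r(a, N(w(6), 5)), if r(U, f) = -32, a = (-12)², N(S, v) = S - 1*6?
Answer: 27493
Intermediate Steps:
w(W) = 5 (w(W) = -10 + 5*3 = -10 + 15 = 5)
N(S, v) = -6 + S (N(S, v) = S - 6 = -6 + S)
a = 144
27461 - r(a, N(w(6), 5)) = 27461 - 1*(-32) = 27461 + 32 = 27493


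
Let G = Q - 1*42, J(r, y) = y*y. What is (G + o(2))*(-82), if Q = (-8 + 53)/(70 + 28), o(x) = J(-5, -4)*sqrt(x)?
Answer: 166911/49 - 1312*sqrt(2) ≈ 1550.9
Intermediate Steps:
J(r, y) = y**2
o(x) = 16*sqrt(x) (o(x) = (-4)**2*sqrt(x) = 16*sqrt(x))
Q = 45/98 ≈ 0.45918
G = -4071/98 (G = 45/98 - 1*42 = 45/98 - 42 = -4071/98 ≈ -41.541)
(G + o(2))*(-82) = (-4071/98 + 16*sqrt(2))*(-82) = 166911/49 - 1312*sqrt(2)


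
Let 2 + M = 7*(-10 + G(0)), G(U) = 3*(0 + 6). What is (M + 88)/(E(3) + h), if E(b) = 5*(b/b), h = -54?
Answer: -142/49 ≈ -2.8980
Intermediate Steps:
G(U) = 18 (G(U) = 3*6 = 18)
M = 54 (M = -2 + 7*(-10 + 18) = -2 + 7*8 = -2 + 56 = 54)
E(b) = 5 (E(b) = 5*1 = 5)
(M + 88)/(E(3) + h) = (54 + 88)/(5 - 54) = 142/(-49) = 142*(-1/49) = -142/49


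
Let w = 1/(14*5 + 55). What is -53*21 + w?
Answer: -139124/125 ≈ -1113.0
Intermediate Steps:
w = 1/125 (w = 1/(70 + 55) = 1/125 ≈ 0.0080000)
-53*21 + w = -53*21 + 1/125 = -1113 + 1/125 = -139124/125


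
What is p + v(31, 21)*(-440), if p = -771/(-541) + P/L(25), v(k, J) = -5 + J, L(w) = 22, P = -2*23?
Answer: -41899002/5951 ≈ -7040.7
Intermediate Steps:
P = -46
p = -3962/5951 (p = -771/(-541) - 46/22 = -771*(-1/541) - 46*1/22 = 771/541 - 23/11 = -3962/5951 ≈ -0.66577)
p + v(31, 21)*(-440) = -3962/5951 + (-5 + 21)*(-440) = -3962/5951 + 16*(-440) = -3962/5951 - 7040 = -41899002/5951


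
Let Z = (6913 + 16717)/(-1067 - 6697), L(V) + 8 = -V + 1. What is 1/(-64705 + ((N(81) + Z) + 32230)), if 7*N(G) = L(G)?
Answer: -27174/882899971 ≈ -3.0778e-5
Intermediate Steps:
L(V) = -7 - V (L(V) = -8 + (-V + 1) = -8 + (1 - V) = -7 - V)
N(G) = -1 - G/7 (N(G) = (-7 - G)/7 = -1 - G/7)
Z = -11815/3882 (Z = 23630/(-7764) = 23630*(-1/7764) = -11815/3882 ≈ -3.0435)
1/(-64705 + ((N(81) + Z) + 32230)) = 1/(-64705 + (((-1 - ⅐*81) - 11815/3882) + 32230)) = 1/(-64705 + (((-1 - 81/7) - 11815/3882) + 32230)) = 1/(-64705 + ((-88/7 - 11815/3882) + 32230)) = 1/(-64705 + (-424321/27174 + 32230)) = 1/(-64705 + 875393699/27174) = 1/(-882899971/27174) = -27174/882899971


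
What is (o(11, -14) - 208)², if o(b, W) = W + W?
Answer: 55696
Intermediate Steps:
o(b, W) = 2*W
(o(11, -14) - 208)² = (2*(-14) - 208)² = (-28 - 208)² = (-236)² = 55696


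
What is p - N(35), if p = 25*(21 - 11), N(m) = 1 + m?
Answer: 214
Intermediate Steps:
p = 250 (p = 25*10 = 250)
p - N(35) = 250 - (1 + 35) = 250 - 1*36 = 250 - 36 = 214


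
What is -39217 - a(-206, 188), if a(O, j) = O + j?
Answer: -39199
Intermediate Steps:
-39217 - a(-206, 188) = -39217 - (-206 + 188) = -39217 - 1*(-18) = -39217 + 18 = -39199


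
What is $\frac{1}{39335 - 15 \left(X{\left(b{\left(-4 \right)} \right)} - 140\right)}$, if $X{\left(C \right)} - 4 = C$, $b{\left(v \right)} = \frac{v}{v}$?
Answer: $\frac{1}{41360} \approx 2.4178 \cdot 10^{-5}$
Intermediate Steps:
$b{\left(v \right)} = 1$
$X{\left(C \right)} = 4 + C$
$\frac{1}{39335 - 15 \left(X{\left(b{\left(-4 \right)} \right)} - 140\right)} = \frac{1}{39335 - 15 \left(\left(4 + 1\right) - 140\right)} = \frac{1}{39335 - 15 \left(5 - 140\right)} = \frac{1}{39335 - -2025} = \frac{1}{39335 + 2025} = \frac{1}{41360}$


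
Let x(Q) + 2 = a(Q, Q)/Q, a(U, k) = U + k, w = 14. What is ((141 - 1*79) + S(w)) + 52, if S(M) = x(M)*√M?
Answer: 114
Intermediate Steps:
x(Q) = 0 (x(Q) = -2 + (Q + Q)/Q = -2 + (2*Q)/Q = -2 + 2 = 0)
S(M) = 0 (S(M) = 0*√M = 0)
((141 - 1*79) + S(w)) + 52 = ((141 - 1*79) + 0) + 52 = ((141 - 79) + 0) + 52 = (62 + 0) + 52 = 62 + 52 = 114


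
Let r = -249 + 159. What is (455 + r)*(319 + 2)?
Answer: 117165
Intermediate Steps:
r = -90
(455 + r)*(319 + 2) = (455 - 90)*(319 + 2) = 365*321 = 117165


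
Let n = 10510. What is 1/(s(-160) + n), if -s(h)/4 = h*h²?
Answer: 1/16394510 ≈ 6.0996e-8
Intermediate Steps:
s(h) = -4*h³ (s(h) = -4*h*h² = -4*h³)
1/(s(-160) + n) = 1/(-4*(-160)³ + 10510) = 1/(-4*(-4096000) + 10510) = 1/(16384000 + 10510) = 1/16394510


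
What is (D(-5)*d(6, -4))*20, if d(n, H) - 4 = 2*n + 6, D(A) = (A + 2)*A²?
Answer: -33000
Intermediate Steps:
D(A) = A²*(2 + A) (D(A) = (2 + A)*A² = A²*(2 + A))
d(n, H) = 10 + 2*n (d(n, H) = 4 + (2*n + 6) = 4 + (6 + 2*n) = 10 + 2*n)
(D(-5)*d(6, -4))*20 = (((-5)²*(2 - 5))*(10 + 2*6))*20 = ((25*(-3))*(10 + 12))*20 = -75*22*20 = -1650*20 = -33000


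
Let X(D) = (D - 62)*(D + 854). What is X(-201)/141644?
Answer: -171739/141644 ≈ -1.2125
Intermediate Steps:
X(D) = (-62 + D)*(854 + D)
X(-201)/141644 = (-52948 + (-201)² + 792*(-201))/141644 = (-52948 + 40401 - 159192)*(1/141644) = -171739*1/141644 = -171739/141644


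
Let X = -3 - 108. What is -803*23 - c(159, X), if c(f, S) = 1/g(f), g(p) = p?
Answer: -2936572/159 ≈ -18469.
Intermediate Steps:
X = -111
c(f, S) = 1/f
-803*23 - c(159, X) = -803*23 - 1/159 = -18469 - 1*1/159 = -18469 - 1/159 = -2936572/159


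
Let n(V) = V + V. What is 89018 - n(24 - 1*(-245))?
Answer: 88480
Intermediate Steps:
n(V) = 2*V
89018 - n(24 - 1*(-245)) = 89018 - 2*(24 - 1*(-245)) = 89018 - 2*(24 + 245) = 89018 - 2*269 = 89018 - 1*538 = 89018 - 538 = 88480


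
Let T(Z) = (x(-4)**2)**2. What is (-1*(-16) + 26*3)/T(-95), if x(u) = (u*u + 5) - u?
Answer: 94/390625 ≈ 0.00024064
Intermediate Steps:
x(u) = 5 + u**2 - u (x(u) = (u**2 + 5) - u = (5 + u**2) - u = 5 + u**2 - u)
T(Z) = 390625 (T(Z) = ((5 + (-4)**2 - 1*(-4))**2)**2 = ((5 + 16 + 4)**2)**2 = (25**2)**2 = 625**2 = 390625)
(-1*(-16) + 26*3)/T(-95) = (-1*(-16) + 26*3)/390625 = (16 + 78)*(1/390625) = 94*(1/390625) = 94/390625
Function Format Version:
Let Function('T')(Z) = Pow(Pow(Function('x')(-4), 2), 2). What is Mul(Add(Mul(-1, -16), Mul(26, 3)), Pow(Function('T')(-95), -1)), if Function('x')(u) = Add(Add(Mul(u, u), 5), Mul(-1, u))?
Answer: Rational(94, 390625) ≈ 0.00024064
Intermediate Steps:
Function('x')(u) = Add(5, Pow(u, 2), Mul(-1, u)) (Function('x')(u) = Add(Add(Pow(u, 2), 5), Mul(-1, u)) = Add(Add(5, Pow(u, 2)), Mul(-1, u)) = Add(5, Pow(u, 2), Mul(-1, u)))
Function('T')(Z) = 390625 (Function('T')(Z) = Pow(Pow(Add(5, Pow(-4, 2), Mul(-1, -4)), 2), 2) = Pow(Pow(Add(5, 16, 4), 2), 2) = Pow(Pow(25, 2), 2) = Pow(625, 2) = 390625)
Mul(Add(Mul(-1, -16), Mul(26, 3)), Pow(Function('T')(-95), -1)) = Mul(Add(Mul(-1, -16), Mul(26, 3)), Pow(390625, -1)) = Mul(Add(16, 78), Rational(1, 390625)) = Mul(94, Rational(1, 390625)) = Rational(94, 390625)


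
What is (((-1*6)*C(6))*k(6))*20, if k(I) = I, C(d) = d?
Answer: -4320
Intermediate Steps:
(((-1*6)*C(6))*k(6))*20 = ((-1*6*6)*6)*20 = (-6*6*6)*20 = -36*6*20 = -216*20 = -4320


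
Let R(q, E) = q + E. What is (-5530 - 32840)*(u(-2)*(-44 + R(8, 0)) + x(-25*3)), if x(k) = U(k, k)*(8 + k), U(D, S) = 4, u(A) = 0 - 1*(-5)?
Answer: 17189760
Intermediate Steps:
R(q, E) = E + q
u(A) = 5 (u(A) = 0 + 5 = 5)
x(k) = 32 + 4*k (x(k) = 4*(8 + k) = 32 + 4*k)
(-5530 - 32840)*(u(-2)*(-44 + R(8, 0)) + x(-25*3)) = (-5530 - 32840)*(5*(-44 + (0 + 8)) + (32 + 4*(-25*3))) = -38370*(5*(-44 + 8) + (32 + 4*(-75))) = -38370*(5*(-36) + (32 - 300)) = -38370*(-180 - 268) = -38370*(-448) = 17189760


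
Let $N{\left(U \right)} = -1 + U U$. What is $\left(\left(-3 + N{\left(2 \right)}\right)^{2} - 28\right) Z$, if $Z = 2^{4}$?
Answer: $-448$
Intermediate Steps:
$N{\left(U \right)} = -1 + U^{2}$
$Z = 16$
$\left(\left(-3 + N{\left(2 \right)}\right)^{2} - 28\right) Z = \left(\left(-3 - \left(1 - 2^{2}\right)\right)^{2} - 28\right) 16 = \left(\left(-3 + \left(-1 + 4\right)\right)^{2} - 28\right) 16 = \left(\left(-3 + 3\right)^{2} - 28\right) 16 = \left(0^{2} - 28\right) 16 = \left(0 - 28\right) 16 = \left(-28\right) 16 = -448$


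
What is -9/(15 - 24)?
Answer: 1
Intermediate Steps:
-9/(15 - 24) = -9/(-9) = -9*(-⅑) = 1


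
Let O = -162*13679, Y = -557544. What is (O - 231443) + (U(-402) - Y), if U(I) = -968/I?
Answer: -379868813/201 ≈ -1.8899e+6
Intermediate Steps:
O = -2215998
(O - 231443) + (U(-402) - Y) = (-2215998 - 231443) + (-968/(-402) - 1*(-557544)) = -2447441 + (-968*(-1/402) + 557544) = -2447441 + (484/201 + 557544) = -2447441 + 112066828/201 = -379868813/201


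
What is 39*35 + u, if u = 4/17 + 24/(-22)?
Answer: 255095/187 ≈ 1364.1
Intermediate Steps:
u = -160/187 (u = 4*(1/17) + 24*(-1/22) = 4/17 - 12/11 = -160/187 ≈ -0.85561)
39*35 + u = 39*35 - 160/187 = 1365 - 160/187 = 255095/187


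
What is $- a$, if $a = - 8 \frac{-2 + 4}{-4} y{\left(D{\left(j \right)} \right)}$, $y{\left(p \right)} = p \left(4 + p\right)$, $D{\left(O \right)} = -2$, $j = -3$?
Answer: $16$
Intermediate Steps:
$a = -16$ ($a = - 8 \frac{-2 + 4}{-4} \left(- 2 \left(4 - 2\right)\right) = - 8 \cdot 2 \left(- \frac{1}{4}\right) \left(\left(-2\right) 2\right) = \left(-8\right) \left(- \frac{1}{2}\right) \left(-4\right) = 4 \left(-4\right) = -16$)
$- a = \left(-1\right) \left(-16\right) = 16$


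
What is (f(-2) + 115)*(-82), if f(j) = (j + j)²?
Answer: -10742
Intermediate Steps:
f(j) = 4*j² (f(j) = (2*j)² = 4*j²)
(f(-2) + 115)*(-82) = (4*(-2)² + 115)*(-82) = (4*4 + 115)*(-82) = (16 + 115)*(-82) = 131*(-82) = -10742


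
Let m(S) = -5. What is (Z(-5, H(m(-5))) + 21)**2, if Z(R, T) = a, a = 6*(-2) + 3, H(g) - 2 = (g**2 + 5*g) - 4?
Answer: 144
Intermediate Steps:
H(g) = -2 + g**2 + 5*g (H(g) = 2 + ((g**2 + 5*g) - 4) = 2 + (-4 + g**2 + 5*g) = -2 + g**2 + 5*g)
a = -9 (a = -12 + 3 = -9)
Z(R, T) = -9
(Z(-5, H(m(-5))) + 21)**2 = (-9 + 21)**2 = 12**2 = 144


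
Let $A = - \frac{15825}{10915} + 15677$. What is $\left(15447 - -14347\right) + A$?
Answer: $\frac{99260028}{2183} \approx 45470.0$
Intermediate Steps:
$A = \frac{34219726}{2183}$ ($A = \left(-15825\right) \frac{1}{10915} + 15677 = - \frac{3165}{2183} + 15677 = \frac{34219726}{2183} \approx 15676.0$)
$\left(15447 - -14347\right) + A = \left(15447 - -14347\right) + \frac{34219726}{2183} = \left(15447 + 14347\right) + \frac{34219726}{2183} = 29794 + \frac{34219726}{2183} = \frac{99260028}{2183}$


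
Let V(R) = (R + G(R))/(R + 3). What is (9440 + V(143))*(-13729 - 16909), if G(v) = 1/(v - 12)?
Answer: -2766123857506/9563 ≈ -2.8925e+8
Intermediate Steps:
G(v) = 1/(-12 + v)
V(R) = (R + 1/(-12 + R))/(3 + R) (V(R) = (R + 1/(-12 + R))/(R + 3) = (R + 1/(-12 + R))/(3 + R))
(9440 + V(143))*(-13729 - 16909) = (9440 + (1 + 143*(-12 + 143))/((-12 + 143)*(3 + 143)))*(-13729 - 16909) = (9440 + (1 + 143*131)/(131*146))*(-30638) = (9440 + (1/131)*(1/146)*(1 + 18733))*(-30638) = (9440 + (1/131)*(1/146)*18734)*(-30638) = (9440 + 9367/9563)*(-30638) = (90284087/9563)*(-30638) = -2766123857506/9563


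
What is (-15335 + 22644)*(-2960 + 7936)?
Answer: 36369584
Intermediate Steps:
(-15335 + 22644)*(-2960 + 7936) = 7309*4976 = 36369584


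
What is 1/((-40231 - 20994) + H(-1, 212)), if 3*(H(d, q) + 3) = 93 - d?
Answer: -3/183590 ≈ -1.6341e-5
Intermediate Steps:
H(d, q) = 28 - d/3 (H(d, q) = -3 + (93 - d)/3 = -3 + (31 - d/3) = 28 - d/3)
1/((-40231 - 20994) + H(-1, 212)) = 1/((-40231 - 20994) + (28 - ⅓*(-1))) = 1/(-61225 + (28 + ⅓)) = 1/(-61225 + 85/3) = 1/(-183590/3) = -3/183590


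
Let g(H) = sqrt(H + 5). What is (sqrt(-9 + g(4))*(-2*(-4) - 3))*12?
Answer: 60*I*sqrt(6) ≈ 146.97*I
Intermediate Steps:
g(H) = sqrt(5 + H)
(sqrt(-9 + g(4))*(-2*(-4) - 3))*12 = (sqrt(-9 + sqrt(5 + 4))*(-2*(-4) - 3))*12 = (sqrt(-9 + sqrt(9))*(8 - 3))*12 = (sqrt(-9 + 3)*5)*12 = (sqrt(-6)*5)*12 = ((I*sqrt(6))*5)*12 = (5*I*sqrt(6))*12 = 60*I*sqrt(6)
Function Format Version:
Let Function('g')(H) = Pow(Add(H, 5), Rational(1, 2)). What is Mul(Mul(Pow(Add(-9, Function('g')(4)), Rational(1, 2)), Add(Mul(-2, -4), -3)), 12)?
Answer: Mul(60, I, Pow(6, Rational(1, 2))) ≈ Mul(146.97, I)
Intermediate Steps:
Function('g')(H) = Pow(Add(5, H), Rational(1, 2))
Mul(Mul(Pow(Add(-9, Function('g')(4)), Rational(1, 2)), Add(Mul(-2, -4), -3)), 12) = Mul(Mul(Pow(Add(-9, Pow(Add(5, 4), Rational(1, 2))), Rational(1, 2)), Add(Mul(-2, -4), -3)), 12) = Mul(Mul(Pow(Add(-9, Pow(9, Rational(1, 2))), Rational(1, 2)), Add(8, -3)), 12) = Mul(Mul(Pow(Add(-9, 3), Rational(1, 2)), 5), 12) = Mul(Mul(Pow(-6, Rational(1, 2)), 5), 12) = Mul(Mul(Mul(I, Pow(6, Rational(1, 2))), 5), 12) = Mul(Mul(5, I, Pow(6, Rational(1, 2))), 12) = Mul(60, I, Pow(6, Rational(1, 2)))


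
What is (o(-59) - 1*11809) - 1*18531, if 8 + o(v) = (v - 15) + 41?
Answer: -30381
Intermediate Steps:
o(v) = 18 + v (o(v) = -8 + ((v - 15) + 41) = -8 + ((-15 + v) + 41) = -8 + (26 + v) = 18 + v)
(o(-59) - 1*11809) - 1*18531 = ((18 - 59) - 1*11809) - 1*18531 = (-41 - 11809) - 18531 = -11850 - 18531 = -30381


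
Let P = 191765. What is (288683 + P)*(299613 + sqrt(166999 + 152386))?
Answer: 143948466624 + 480448*sqrt(319385) ≈ 1.4422e+11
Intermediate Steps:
(288683 + P)*(299613 + sqrt(166999 + 152386)) = (288683 + 191765)*(299613 + sqrt(166999 + 152386)) = 480448*(299613 + sqrt(319385)) = 143948466624 + 480448*sqrt(319385)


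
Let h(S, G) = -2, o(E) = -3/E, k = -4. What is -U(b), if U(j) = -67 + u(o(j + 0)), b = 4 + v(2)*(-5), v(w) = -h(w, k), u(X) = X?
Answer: 133/2 ≈ 66.500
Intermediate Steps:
v(w) = 2 (v(w) = -1*(-2) = 2)
b = -6 (b = 4 + 2*(-5) = 4 - 10 = -6)
U(j) = -67 - 3/j (U(j) = -67 - 3/(j + 0) = -67 - 3/j)
-U(b) = -(-67 - 3/(-6)) = -(-67 - 3*(-⅙)) = -(-67 + ½) = -1*(-133/2) = 133/2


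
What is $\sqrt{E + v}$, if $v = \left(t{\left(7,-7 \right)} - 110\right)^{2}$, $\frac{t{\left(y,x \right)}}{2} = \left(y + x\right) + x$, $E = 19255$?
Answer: $\sqrt{34631} \approx 186.09$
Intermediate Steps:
$t{\left(y,x \right)} = 2 y + 4 x$ ($t{\left(y,x \right)} = 2 \left(\left(y + x\right) + x\right) = 2 \left(\left(x + y\right) + x\right) = 2 \left(y + 2 x\right) = 2 y + 4 x$)
$v = 15376$ ($v = \left(\left(2 \cdot 7 + 4 \left(-7\right)\right) - 110\right)^{2} = \left(\left(14 - 28\right) - 110\right)^{2} = \left(-14 - 110\right)^{2} = \left(-124\right)^{2} = 15376$)
$\sqrt{E + v} = \sqrt{19255 + 15376} = \sqrt{34631}$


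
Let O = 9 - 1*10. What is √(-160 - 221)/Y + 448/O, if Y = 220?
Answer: -448 + I*√381/220 ≈ -448.0 + 0.088724*I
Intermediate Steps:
O = -1 (O = 9 - 10 = -1)
√(-160 - 221)/Y + 448/O = √(-160 - 221)/220 + 448/(-1) = √(-381)*(1/220) + 448*(-1) = (I*√381)*(1/220) - 448 = I*√381/220 - 448 = -448 + I*√381/220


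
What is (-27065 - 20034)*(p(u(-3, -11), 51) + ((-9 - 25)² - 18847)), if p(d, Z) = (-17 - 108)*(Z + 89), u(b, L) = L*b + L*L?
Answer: 1657460909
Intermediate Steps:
u(b, L) = L² + L*b (u(b, L) = L*b + L² = L² + L*b)
p(d, Z) = -11125 - 125*Z (p(d, Z) = -125*(89 + Z) = -11125 - 125*Z)
(-27065 - 20034)*(p(u(-3, -11), 51) + ((-9 - 25)² - 18847)) = (-27065 - 20034)*((-11125 - 125*51) + ((-9 - 25)² - 18847)) = -47099*((-11125 - 6375) + ((-34)² - 18847)) = -47099*(-17500 + (1156 - 18847)) = -47099*(-17500 - 17691) = -47099*(-35191) = 1657460909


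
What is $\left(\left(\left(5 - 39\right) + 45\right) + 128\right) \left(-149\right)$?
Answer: $-20711$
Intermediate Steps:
$\left(\left(\left(5 - 39\right) + 45\right) + 128\right) \left(-149\right) = \left(\left(-34 + 45\right) + 128\right) \left(-149\right) = \left(11 + 128\right) \left(-149\right) = 139 \left(-149\right) = -20711$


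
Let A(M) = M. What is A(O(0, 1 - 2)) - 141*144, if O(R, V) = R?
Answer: -20304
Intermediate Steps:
A(O(0, 1 - 2)) - 141*144 = 0 - 141*144 = 0 - 20304 = -20304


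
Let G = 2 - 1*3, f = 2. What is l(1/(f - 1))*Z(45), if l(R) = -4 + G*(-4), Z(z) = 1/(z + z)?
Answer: 0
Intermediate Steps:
Z(z) = 1/(2*z)
G = -1 (G = 2 - 3 = -1)
l(R) = 0 (l(R) = -4 - 1*(-4) = -4 + 4 = 0)
l(1/(f - 1))*Z(45) = 0*((½)/45) = 0*((½)*(1/45)) = 0*(1/90) = 0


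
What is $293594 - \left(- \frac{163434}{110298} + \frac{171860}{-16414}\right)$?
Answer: $\frac{44296118887577}{150869281} \approx 2.9361 \cdot 10^{5}$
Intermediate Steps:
$293594 - \left(- \frac{163434}{110298} + \frac{171860}{-16414}\right) = 293594 - \left(\left(-163434\right) \frac{1}{110298} + 171860 \left(- \frac{1}{16414}\right)\right) = 293594 - \left(- \frac{27239}{18383} - \frac{85930}{8207}\right) = 293594 - - \frac{1803201663}{150869281} = 293594 + \frac{1803201663}{150869281} = \frac{44296118887577}{150869281}$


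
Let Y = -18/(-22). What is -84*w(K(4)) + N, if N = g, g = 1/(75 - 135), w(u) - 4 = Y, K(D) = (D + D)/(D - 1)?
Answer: -267131/660 ≈ -404.74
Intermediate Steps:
Y = 9/11 (Y = -18*(-1/22) = 9/11 ≈ 0.81818)
K(D) = 2*D/(-1 + D) (K(D) = (2*D)/(-1 + D) = 2*D/(-1 + D))
w(u) = 53/11 (w(u) = 4 + 9/11 = 53/11)
g = -1/60 (g = 1/(-60) = -1/60 ≈ -0.016667)
N = -1/60 ≈ -0.016667
-84*w(K(4)) + N = -84*53/11 - 1/60 = -4452/11 - 1/60 = -267131/660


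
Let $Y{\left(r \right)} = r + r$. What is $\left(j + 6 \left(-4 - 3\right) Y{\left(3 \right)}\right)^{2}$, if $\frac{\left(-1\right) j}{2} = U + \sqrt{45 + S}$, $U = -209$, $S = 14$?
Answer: $27792 - 664 \sqrt{59} \approx 22692.0$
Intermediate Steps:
$Y{\left(r \right)} = 2 r$
$j = 418 - 2 \sqrt{59}$ ($j = - 2 \left(-209 + \sqrt{45 + 14}\right) = - 2 \left(-209 + \sqrt{59}\right) = 418 - 2 \sqrt{59} \approx 402.64$)
$\left(j + 6 \left(-4 - 3\right) Y{\left(3 \right)}\right)^{2} = \left(\left(418 - 2 \sqrt{59}\right) + 6 \left(-4 - 3\right) 2 \cdot 3\right)^{2} = \left(\left(418 - 2 \sqrt{59}\right) + 6 \left(-7\right) 6\right)^{2} = \left(\left(418 - 2 \sqrt{59}\right) - 252\right)^{2} = \left(166 - 2 \sqrt{59}\right)^{2}$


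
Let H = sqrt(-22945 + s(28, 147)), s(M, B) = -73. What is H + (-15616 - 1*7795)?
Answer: -23411 + I*sqrt(23018) ≈ -23411.0 + 151.72*I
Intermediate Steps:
H = I*sqrt(23018) (H = sqrt(-22945 - 73) = sqrt(-23018) = I*sqrt(23018) ≈ 151.72*I)
H + (-15616 - 1*7795) = I*sqrt(23018) + (-15616 - 1*7795) = I*sqrt(23018) + (-15616 - 7795) = I*sqrt(23018) - 23411 = -23411 + I*sqrt(23018)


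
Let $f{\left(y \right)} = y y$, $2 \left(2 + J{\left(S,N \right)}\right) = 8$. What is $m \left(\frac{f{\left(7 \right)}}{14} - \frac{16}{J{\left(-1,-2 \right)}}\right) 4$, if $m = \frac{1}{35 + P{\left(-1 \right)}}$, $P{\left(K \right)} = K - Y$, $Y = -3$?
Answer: $- \frac{18}{37} \approx -0.48649$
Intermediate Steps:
$J{\left(S,N \right)} = 2$ ($J{\left(S,N \right)} = -2 + \frac{1}{2} \cdot 8 = -2 + 4 = 2$)
$f{\left(y \right)} = y^{2}$
$P{\left(K \right)} = 3 + K$ ($P{\left(K \right)} = K - -3 = K + 3 = 3 + K$)
$m = \frac{1}{37}$ ($m = \frac{1}{35 + \left(3 - 1\right)} = \frac{1}{35 + 2} = \frac{1}{37} \approx 0.027027$)
$m \left(\frac{f{\left(7 \right)}}{14} - \frac{16}{J{\left(-1,-2 \right)}}\right) 4 = \frac{\frac{7^{2}}{14} - \frac{16}{2}}{37} \cdot 4 = \frac{49 \cdot \frac{1}{14} - 8}{37} \cdot 4 = \frac{\frac{7}{2} - 8}{37} \cdot 4 = \frac{1}{37} \left(- \frac{9}{2}\right) 4 = \left(- \frac{9}{74}\right) 4 = - \frac{18}{37}$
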